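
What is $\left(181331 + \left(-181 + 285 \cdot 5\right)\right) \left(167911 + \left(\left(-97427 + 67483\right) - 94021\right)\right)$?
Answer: $8023440950$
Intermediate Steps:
$\left(181331 + \left(-181 + 285 \cdot 5\right)\right) \left(167911 + \left(\left(-97427 + 67483\right) - 94021\right)\right) = \left(181331 + \left(-181 + 1425\right)\right) \left(167911 - 123965\right) = \left(181331 + 1244\right) \left(167911 - 123965\right) = 182575 \cdot 43946 = 8023440950$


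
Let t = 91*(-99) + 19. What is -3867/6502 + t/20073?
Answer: -136075271/130514646 ≈ -1.0426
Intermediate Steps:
t = -8990 (t = -9009 + 19 = -8990)
-3867/6502 + t/20073 = -3867/6502 - 8990/20073 = -136075271/130514646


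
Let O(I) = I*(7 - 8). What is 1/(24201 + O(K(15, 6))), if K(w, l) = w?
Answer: 1/24186 ≈ 4.1346e-5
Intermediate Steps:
O(I) = -I (O(I) = I*(-1) = -I)
1/(24201 + O(K(15, 6))) = 1/(24201 - 1*15) = 1/(24201 - 15) = 1/24186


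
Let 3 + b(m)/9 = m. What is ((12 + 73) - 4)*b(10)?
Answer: 5103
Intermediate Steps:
b(m) = -27 + 9*m
((12 + 73) - 4)*b(10) = ((12 + 73) - 4)*(-27 + 9*10) = (85 - 4)*(-27 + 90) = 81*63 = 5103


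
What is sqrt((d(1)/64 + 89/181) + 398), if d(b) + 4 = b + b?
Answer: sqrt(835453646)/1448 ≈ 19.961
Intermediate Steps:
d(b) = -4 + 2*b (d(b) = -4 + (b + b) = -4 + 2*b)
sqrt((d(1)/64 + 89/181) + 398) = sqrt(((-4 + 2*1)/64 + 89/181) + 398) = sqrt(((-4 + 2)*(1/64) + 89*(1/181)) + 398) = sqrt((-2*1/64 + 89/181) + 398) = sqrt((-1/32 + 89/181) + 398) = sqrt(2667/5792 + 398) = sqrt(2307883/5792) = sqrt(835453646)/1448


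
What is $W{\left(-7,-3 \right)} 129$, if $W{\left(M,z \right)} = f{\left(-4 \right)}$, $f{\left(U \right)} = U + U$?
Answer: $-1032$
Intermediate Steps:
$f{\left(U \right)} = 2 U$
$W{\left(M,z \right)} = -8$ ($W{\left(M,z \right)} = 2 \left(-4\right) = -8$)
$W{\left(-7,-3 \right)} 129 = \left(-8\right) 129 = -1032$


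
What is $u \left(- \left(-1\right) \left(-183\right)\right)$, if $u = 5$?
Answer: $-915$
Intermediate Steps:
$u \left(- \left(-1\right) \left(-183\right)\right) = 5 \left(- \left(-1\right) \left(-183\right)\right) = 5 \left(\left(-1\right) 183\right) = 5 \left(-183\right) = -915$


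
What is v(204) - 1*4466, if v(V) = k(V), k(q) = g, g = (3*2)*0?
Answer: -4466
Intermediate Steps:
g = 0 (g = 6*0 = 0)
k(q) = 0
v(V) = 0
v(204) - 1*4466 = 0 - 1*4466 = 0 - 4466 = -4466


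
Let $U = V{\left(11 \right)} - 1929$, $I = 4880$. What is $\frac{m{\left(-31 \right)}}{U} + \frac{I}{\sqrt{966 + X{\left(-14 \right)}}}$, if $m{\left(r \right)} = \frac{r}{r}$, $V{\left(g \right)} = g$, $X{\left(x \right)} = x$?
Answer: $- \frac{1}{1918} + \frac{1220 \sqrt{238}}{119} \approx 158.16$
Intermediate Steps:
$U = -1918$ ($U = 11 - 1929 = -1918$)
$m{\left(r \right)} = 1$
$\frac{m{\left(-31 \right)}}{U} + \frac{I}{\sqrt{966 + X{\left(-14 \right)}}} = 1 \frac{1}{-1918} + \frac{4880}{\sqrt{966 - 14}} = 1 \left(- \frac{1}{1918}\right) + \frac{4880}{\sqrt{952}} = - \frac{1}{1918} + \frac{4880}{2 \sqrt{238}} = - \frac{1}{1918} + 4880 \frac{\sqrt{238}}{476} = - \frac{1}{1918} + \frac{1220 \sqrt{238}}{119}$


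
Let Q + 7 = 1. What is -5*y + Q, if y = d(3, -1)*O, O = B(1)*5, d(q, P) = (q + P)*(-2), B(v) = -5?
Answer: -506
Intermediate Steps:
d(q, P) = -2*P - 2*q (d(q, P) = (P + q)*(-2) = -2*P - 2*q)
O = -25 (O = -5*5 = -25)
Q = -6 (Q = -7 + 1 = -6)
y = 100 (y = (-2*(-1) - 2*3)*(-25) = (2 - 6)*(-25) = -4*(-25) = 100)
-5*y + Q = -5*100 - 6 = -500 - 6 = -506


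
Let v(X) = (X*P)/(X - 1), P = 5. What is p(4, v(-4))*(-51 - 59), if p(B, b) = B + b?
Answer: -880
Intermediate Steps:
v(X) = 5*X/(-1 + X) (v(X) = (X*5)/(X - 1) = (5*X)/(-1 + X) = 5*X/(-1 + X))
p(4, v(-4))*(-51 - 59) = (4 + 5*(-4)/(-1 - 4))*(-51 - 59) = (4 + 5*(-4)/(-5))*(-110) = (4 + 5*(-4)*(-⅕))*(-110) = (4 + 4)*(-110) = 8*(-110) = -880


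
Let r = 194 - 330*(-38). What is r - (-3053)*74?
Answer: 238656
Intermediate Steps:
r = 12734 (r = 194 + 12540 = 12734)
r - (-3053)*74 = 12734 - (-3053)*74 = 12734 - 1*(-225922) = 12734 + 225922 = 238656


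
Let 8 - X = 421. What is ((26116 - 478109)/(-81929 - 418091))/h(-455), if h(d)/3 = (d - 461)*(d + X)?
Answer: 451993/1192679705280 ≈ 3.7897e-7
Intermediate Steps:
X = -413 (X = 8 - 1*421 = 8 - 421 = -413)
h(d) = 3*(-461 + d)*(-413 + d) (h(d) = 3*((d - 461)*(d - 413)) = 3*((-461 + d)*(-413 + d)) = 3*(-461 + d)*(-413 + d))
((26116 - 478109)/(-81929 - 418091))/h(-455) = ((26116 - 478109)/(-81929 - 418091))/(571179 - 2622*(-455) + 3*(-455)²) = (-451993/(-500020))/(571179 + 1193010 + 3*207025) = (-451993*(-1/500020))/(571179 + 1193010 + 621075) = (451993/500020)/2385264 = (451993/500020)*(1/2385264) = 451993/1192679705280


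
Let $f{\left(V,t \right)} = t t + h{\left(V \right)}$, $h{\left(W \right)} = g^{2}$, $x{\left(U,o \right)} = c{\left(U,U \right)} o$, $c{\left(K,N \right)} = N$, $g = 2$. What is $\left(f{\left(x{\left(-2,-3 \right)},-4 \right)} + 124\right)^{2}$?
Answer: $20736$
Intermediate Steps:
$x{\left(U,o \right)} = U o$
$h{\left(W \right)} = 4$ ($h{\left(W \right)} = 2^{2} = 4$)
$f{\left(V,t \right)} = 4 + t^{2}$ ($f{\left(V,t \right)} = t t + 4 = t^{2} + 4 = 4 + t^{2}$)
$\left(f{\left(x{\left(-2,-3 \right)},-4 \right)} + 124\right)^{2} = \left(\left(4 + \left(-4\right)^{2}\right) + 124\right)^{2} = \left(\left(4 + 16\right) + 124\right)^{2} = \left(20 + 124\right)^{2} = 144^{2} = 20736$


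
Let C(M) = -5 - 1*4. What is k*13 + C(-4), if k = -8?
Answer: -113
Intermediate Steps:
C(M) = -9 (C(M) = -5 - 4 = -9)
k*13 + C(-4) = -8*13 - 9 = -104 - 9 = -113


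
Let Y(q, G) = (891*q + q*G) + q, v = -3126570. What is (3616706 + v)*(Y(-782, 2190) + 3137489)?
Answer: 356507771640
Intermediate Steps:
Y(q, G) = 892*q + G*q (Y(q, G) = (891*q + G*q) + q = 892*q + G*q)
(3616706 + v)*(Y(-782, 2190) + 3137489) = (3616706 - 3126570)*(-782*(892 + 2190) + 3137489) = 490136*(-782*3082 + 3137489) = 490136*(-2410124 + 3137489) = 490136*727365 = 356507771640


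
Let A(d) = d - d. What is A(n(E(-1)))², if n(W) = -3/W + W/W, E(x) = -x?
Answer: 0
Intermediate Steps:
n(W) = 1 - 3/W (n(W) = -3/W + 1 = 1 - 3/W)
A(d) = 0
A(n(E(-1)))² = 0² = 0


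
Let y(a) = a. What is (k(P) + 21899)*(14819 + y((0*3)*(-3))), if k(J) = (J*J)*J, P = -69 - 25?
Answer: -11983903015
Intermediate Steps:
P = -94
k(J) = J³ (k(J) = J²*J = J³)
(k(P) + 21899)*(14819 + y((0*3)*(-3))) = ((-94)³ + 21899)*(14819 + (0*3)*(-3)) = (-830584 + 21899)*(14819 + 0*(-3)) = -808685*(14819 + 0) = -808685*14819 = -11983903015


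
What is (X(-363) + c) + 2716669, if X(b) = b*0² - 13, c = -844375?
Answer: 1872281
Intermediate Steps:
X(b) = -13 (X(b) = b*0 - 13 = 0 - 13 = -13)
(X(-363) + c) + 2716669 = (-13 - 844375) + 2716669 = -844388 + 2716669 = 1872281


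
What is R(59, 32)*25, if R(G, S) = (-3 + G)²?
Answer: 78400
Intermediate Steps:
R(59, 32)*25 = (-3 + 59)²*25 = 56²*25 = 3136*25 = 78400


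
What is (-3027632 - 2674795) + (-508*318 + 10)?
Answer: -5863961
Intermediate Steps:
(-3027632 - 2674795) + (-508*318 + 10) = -5702427 + (-161544 + 10) = -5702427 - 161534 = -5863961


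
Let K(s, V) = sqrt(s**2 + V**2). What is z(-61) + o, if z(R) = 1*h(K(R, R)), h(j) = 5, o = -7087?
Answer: -7082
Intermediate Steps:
K(s, V) = sqrt(V**2 + s**2)
z(R) = 5 (z(R) = 1*5 = 5)
z(-61) + o = 5 - 7087 = -7082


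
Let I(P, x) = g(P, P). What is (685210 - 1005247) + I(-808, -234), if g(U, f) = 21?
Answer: -320016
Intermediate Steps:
I(P, x) = 21
(685210 - 1005247) + I(-808, -234) = (685210 - 1005247) + 21 = -320037 + 21 = -320016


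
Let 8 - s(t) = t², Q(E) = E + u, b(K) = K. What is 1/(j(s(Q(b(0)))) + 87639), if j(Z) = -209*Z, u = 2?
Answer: 1/86803 ≈ 1.1520e-5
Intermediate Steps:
Q(E) = 2 + E (Q(E) = E + 2 = 2 + E)
s(t) = 8 - t²
1/(j(s(Q(b(0)))) + 87639) = 1/(-209*(8 - (2 + 0)²) + 87639) = 1/(-209*(8 - 1*2²) + 87639) = 1/(-209*(8 - 1*4) + 87639) = 1/(-209*(8 - 4) + 87639) = 1/(-209*4 + 87639) = 1/(-836 + 87639) = 1/86803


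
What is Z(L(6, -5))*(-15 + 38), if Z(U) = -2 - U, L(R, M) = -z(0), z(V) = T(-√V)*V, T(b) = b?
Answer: -46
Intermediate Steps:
z(V) = -V^(3/2) (z(V) = (-√V)*V = -V^(3/2))
L(R, M) = 0 (L(R, M) = -(-1)*0^(3/2) = -(-1)*0 = -1*0 = 0)
Z(L(6, -5))*(-15 + 38) = (-2 - 1*0)*(-15 + 38) = (-2 + 0)*23 = -2*23 = -46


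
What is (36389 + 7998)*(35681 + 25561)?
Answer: 2718348654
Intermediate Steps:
(36389 + 7998)*(35681 + 25561) = 44387*61242 = 2718348654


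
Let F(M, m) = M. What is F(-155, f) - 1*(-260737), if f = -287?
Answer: 260582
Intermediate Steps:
F(-155, f) - 1*(-260737) = -155 - 1*(-260737) = -155 + 260737 = 260582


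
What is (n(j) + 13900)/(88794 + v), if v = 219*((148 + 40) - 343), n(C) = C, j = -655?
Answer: 4415/18283 ≈ 0.24148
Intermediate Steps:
v = -33945 (v = 219*(188 - 343) = 219*(-155) = -33945)
(n(j) + 13900)/(88794 + v) = (-655 + 13900)/(88794 - 33945) = 13245/54849 = 13245*(1/54849) = 4415/18283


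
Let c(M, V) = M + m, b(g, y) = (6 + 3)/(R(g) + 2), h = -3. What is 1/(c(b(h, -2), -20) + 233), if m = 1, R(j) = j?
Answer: 1/225 ≈ 0.0044444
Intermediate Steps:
b(g, y) = 9/(2 + g) (b(g, y) = (6 + 3)/(g + 2) = 9/(2 + g))
c(M, V) = 1 + M (c(M, V) = M + 1 = 1 + M)
1/(c(b(h, -2), -20) + 233) = 1/((1 + 9/(2 - 3)) + 233) = 1/((1 + 9/(-1)) + 233) = 1/((1 + 9*(-1)) + 233) = 1/((1 - 9) + 233) = 1/(-8 + 233) = 1/225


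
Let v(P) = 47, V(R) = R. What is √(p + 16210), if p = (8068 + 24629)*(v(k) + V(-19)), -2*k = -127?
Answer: √931726 ≈ 965.26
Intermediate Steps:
k = 127/2 (k = -½*(-127) = 127/2 ≈ 63.500)
p = 915516 (p = (8068 + 24629)*(47 - 19) = 32697*28 = 915516)
√(p + 16210) = √(915516 + 16210) = √931726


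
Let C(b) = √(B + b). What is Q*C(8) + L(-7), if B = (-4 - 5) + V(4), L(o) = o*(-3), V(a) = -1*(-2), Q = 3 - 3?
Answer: 21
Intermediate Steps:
Q = 0
V(a) = 2
L(o) = -3*o
B = -7 (B = (-4 - 5) + 2 = -9 + 2 = -7)
C(b) = √(-7 + b)
Q*C(8) + L(-7) = 0*√(-7 + 8) - 3*(-7) = 0*√1 + 21 = 0*1 + 21 = 0 + 21 = 21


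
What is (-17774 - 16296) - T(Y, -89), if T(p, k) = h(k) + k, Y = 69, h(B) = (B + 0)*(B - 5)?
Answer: -42347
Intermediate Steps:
h(B) = B*(-5 + B)
T(p, k) = k + k*(-5 + k) (T(p, k) = k*(-5 + k) + k = k + k*(-5 + k))
(-17774 - 16296) - T(Y, -89) = (-17774 - 16296) - (-89)*(-4 - 89) = -34070 - (-89)*(-93) = -34070 - 1*8277 = -34070 - 8277 = -42347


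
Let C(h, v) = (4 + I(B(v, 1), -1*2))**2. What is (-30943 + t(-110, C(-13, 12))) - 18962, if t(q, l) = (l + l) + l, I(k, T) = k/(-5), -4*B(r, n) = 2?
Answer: -4985457/100 ≈ -49855.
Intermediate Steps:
B(r, n) = -1/2 (B(r, n) = -1/4*2 = -1/2)
I(k, T) = -k/5 (I(k, T) = k*(-1/5) = -k/5)
C(h, v) = 1681/100 (C(h, v) = (4 - 1/5*(-1/2))**2 = (4 + 1/10)**2 = (41/10)**2 = 1681/100)
t(q, l) = 3*l (t(q, l) = 2*l + l = 3*l)
(-30943 + t(-110, C(-13, 12))) - 18962 = (-30943 + 3*(1681/100)) - 18962 = (-30943 + 5043/100) - 18962 = -3089257/100 - 18962 = -4985457/100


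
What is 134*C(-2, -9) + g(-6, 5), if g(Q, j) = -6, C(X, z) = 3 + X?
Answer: 128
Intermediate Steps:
134*C(-2, -9) + g(-6, 5) = 134*(3 - 2) - 6 = 134*1 - 6 = 134 - 6 = 128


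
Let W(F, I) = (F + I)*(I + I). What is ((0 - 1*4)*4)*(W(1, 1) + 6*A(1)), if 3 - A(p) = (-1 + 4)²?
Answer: 512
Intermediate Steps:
A(p) = -6 (A(p) = 3 - (-1 + 4)² = 3 - 1*3² = 3 - 1*9 = 3 - 9 = -6)
W(F, I) = 2*I*(F + I) (W(F, I) = (F + I)*(2*I) = 2*I*(F + I))
((0 - 1*4)*4)*(W(1, 1) + 6*A(1)) = ((0 - 1*4)*4)*(2*1*(1 + 1) + 6*(-6)) = ((0 - 4)*4)*(2*1*2 - 36) = (-4*4)*(4 - 36) = -16*(-32) = 512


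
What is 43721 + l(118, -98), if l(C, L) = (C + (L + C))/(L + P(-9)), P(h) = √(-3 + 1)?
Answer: 69995067/1601 - 23*I*√2/1601 ≈ 43720.0 - 0.020317*I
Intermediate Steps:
P(h) = I*√2 (P(h) = √(-2) = I*√2)
l(C, L) = (L + 2*C)/(L + I*√2) (l(C, L) = (C + (L + C))/(L + I*√2) = (C + (C + L))/(L + I*√2) = (L + 2*C)/(L + I*√2))
43721 + l(118, -98) = 43721 + (-98 + 2*118)/(-98 + I*√2) = 43721 + (-98 + 236)/(-98 + I*√2) = 43721 + 138/(-98 + I*√2)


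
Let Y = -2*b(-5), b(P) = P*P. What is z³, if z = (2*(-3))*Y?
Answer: 27000000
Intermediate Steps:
b(P) = P²
Y = -50 (Y = -2*(-5)² = -2*25 = -50)
z = 300 (z = (2*(-3))*(-50) = -6*(-50) = 300)
z³ = 300³ = 27000000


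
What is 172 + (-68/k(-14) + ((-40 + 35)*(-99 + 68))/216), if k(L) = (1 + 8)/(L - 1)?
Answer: 61787/216 ≈ 286.05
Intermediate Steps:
k(L) = 9/(-1 + L)
172 + (-68/k(-14) + ((-40 + 35)*(-99 + 68))/216) = 172 + (-68/(9/(-1 - 14)) + ((-40 + 35)*(-99 + 68))/216) = 172 + (-68/(9/(-15)) - 5*(-31)*(1/216)) = 172 + (-68/(9*(-1/15)) + 155*(1/216)) = 172 + (-68/(-3/5) + 155/216) = 172 + (-68*(-5/3) + 155/216) = 172 + (340/3 + 155/216) = 172 + 24635/216 = 61787/216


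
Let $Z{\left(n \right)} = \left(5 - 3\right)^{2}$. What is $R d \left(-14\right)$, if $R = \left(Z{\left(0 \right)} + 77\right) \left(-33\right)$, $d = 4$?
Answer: $149688$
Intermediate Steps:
$Z{\left(n \right)} = 4$ ($Z{\left(n \right)} = 2^{2} = 4$)
$R = -2673$ ($R = \left(4 + 77\right) \left(-33\right) = 81 \left(-33\right) = -2673$)
$R d \left(-14\right) = - 2673 \cdot 4 \left(-14\right) = \left(-2673\right) \left(-56\right) = 149688$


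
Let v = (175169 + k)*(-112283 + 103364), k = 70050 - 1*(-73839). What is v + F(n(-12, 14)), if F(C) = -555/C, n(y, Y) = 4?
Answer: -11382713763/4 ≈ -2.8457e+9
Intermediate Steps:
k = 143889 (k = 70050 + 73839 = 143889)
v = -2845678302 (v = (175169 + 143889)*(-112283 + 103364) = 319058*(-8919) = -2845678302)
v + F(n(-12, 14)) = -2845678302 - 555/4 = -11382713763/4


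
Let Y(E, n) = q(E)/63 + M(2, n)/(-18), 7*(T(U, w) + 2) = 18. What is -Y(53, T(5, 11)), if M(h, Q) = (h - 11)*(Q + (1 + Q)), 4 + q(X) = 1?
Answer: -43/42 ≈ -1.0238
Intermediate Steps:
q(X) = -3 (q(X) = -4 + 1 = -3)
T(U, w) = 4/7 (T(U, w) = -2 + (⅐)*18 = -2 + 18/7 = 4/7)
M(h, Q) = (1 + 2*Q)*(-11 + h) (M(h, Q) = (-11 + h)*(1 + 2*Q) = (1 + 2*Q)*(-11 + h))
Y(E, n) = 19/42 + n (Y(E, n) = -3/63 + (-11 + 2 - 22*n + 2*n*2)/(-18) = -3*1/63 + (-11 + 2 - 22*n + 4*n)*(-1/18) = -1/21 + (-9 - 18*n)*(-1/18) = -1/21 + (½ + n) = 19/42 + n)
-Y(53, T(5, 11)) = -(19/42 + 4/7) = -1*43/42 = -43/42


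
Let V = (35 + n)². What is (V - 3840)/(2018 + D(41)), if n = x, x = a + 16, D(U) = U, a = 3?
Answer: -924/2059 ≈ -0.44876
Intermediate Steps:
x = 19 (x = 3 + 16 = 19)
n = 19
V = 2916 (V = (35 + 19)² = 54² = 2916)
(V - 3840)/(2018 + D(41)) = (2916 - 3840)/(2018 + 41) = -924/2059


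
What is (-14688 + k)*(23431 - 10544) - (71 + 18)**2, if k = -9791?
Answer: -315468794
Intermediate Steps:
(-14688 + k)*(23431 - 10544) - (71 + 18)**2 = (-14688 - 9791)*(23431 - 10544) - (71 + 18)**2 = -24479*12887 - 1*89**2 = -315460873 - 1*7921 = -315460873 - 7921 = -315468794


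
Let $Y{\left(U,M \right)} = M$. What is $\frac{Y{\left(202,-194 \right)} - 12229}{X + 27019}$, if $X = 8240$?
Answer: $- \frac{4141}{11753} \approx -0.35234$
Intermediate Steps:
$\frac{Y{\left(202,-194 \right)} - 12229}{X + 27019} = \frac{-194 - 12229}{8240 + 27019} = - \frac{12423}{35259} = \left(-12423\right) \frac{1}{35259} = - \frac{4141}{11753}$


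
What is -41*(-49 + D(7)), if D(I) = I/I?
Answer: 1968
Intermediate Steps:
D(I) = 1
-41*(-49 + D(7)) = -41*(-49 + 1) = -41*(-48) = 1968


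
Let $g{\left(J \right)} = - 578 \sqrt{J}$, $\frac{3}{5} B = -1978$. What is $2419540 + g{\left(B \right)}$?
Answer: $2419540 - \frac{578 i \sqrt{29670}}{3} \approx 2.4195 \cdot 10^{6} - 33187.0 i$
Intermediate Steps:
$B = - \frac{9890}{3}$ ($B = \frac{5}{3} \left(-1978\right) = - \frac{9890}{3} \approx -3296.7$)
$2419540 + g{\left(B \right)} = 2419540 - 578 \sqrt{- \frac{9890}{3}} = 2419540 - 578 \frac{i \sqrt{29670}}{3} = 2419540 - \frac{578 i \sqrt{29670}}{3}$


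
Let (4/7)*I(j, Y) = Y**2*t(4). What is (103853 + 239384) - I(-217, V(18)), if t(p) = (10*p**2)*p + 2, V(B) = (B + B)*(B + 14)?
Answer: -1490658107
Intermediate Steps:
V(B) = 2*B*(14 + B) (V(B) = (2*B)*(14 + B) = 2*B*(14 + B))
t(p) = 2 + 10*p**3 (t(p) = 10*p**3 + 2 = 2 + 10*p**3)
I(j, Y) = 2247*Y**2/2 (I(j, Y) = 7*(Y**2*(2 + 10*4**3))/4 = 7*(Y**2*(2 + 10*64))/4 = 7*(Y**2*(2 + 640))/4 = 7*(Y**2*642)/4 = 7*(642*Y**2)/4 = 2247*Y**2/2)
(103853 + 239384) - I(-217, V(18)) = (103853 + 239384) - 2247*(2*18*(14 + 18))**2/2 = 343237 - 2247*(2*18*32)**2/2 = 343237 - 2247*1152**2/2 = 343237 - 2247*1327104/2 = 343237 - 1*1491001344 = 343237 - 1491001344 = -1490658107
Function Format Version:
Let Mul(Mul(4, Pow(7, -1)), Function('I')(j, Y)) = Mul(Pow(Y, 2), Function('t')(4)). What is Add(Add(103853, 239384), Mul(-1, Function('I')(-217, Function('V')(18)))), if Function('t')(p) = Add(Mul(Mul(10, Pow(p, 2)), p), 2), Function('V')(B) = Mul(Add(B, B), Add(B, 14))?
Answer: -1490658107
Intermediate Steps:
Function('V')(B) = Mul(2, B, Add(14, B)) (Function('V')(B) = Mul(Mul(2, B), Add(14, B)) = Mul(2, B, Add(14, B)))
Function('t')(p) = Add(2, Mul(10, Pow(p, 3))) (Function('t')(p) = Add(Mul(10, Pow(p, 3)), 2) = Add(2, Mul(10, Pow(p, 3))))
Function('I')(j, Y) = Mul(Rational(2247, 2), Pow(Y, 2)) (Function('I')(j, Y) = Mul(Rational(7, 4), Mul(Pow(Y, 2), Add(2, Mul(10, Pow(4, 3))))) = Mul(Rational(7, 4), Mul(Pow(Y, 2), Add(2, Mul(10, 64)))) = Mul(Rational(7, 4), Mul(Pow(Y, 2), Add(2, 640))) = Mul(Rational(7, 4), Mul(Pow(Y, 2), 642)) = Mul(Rational(7, 4), Mul(642, Pow(Y, 2))) = Mul(Rational(2247, 2), Pow(Y, 2)))
Add(Add(103853, 239384), Mul(-1, Function('I')(-217, Function('V')(18)))) = Add(Add(103853, 239384), Mul(-1, Mul(Rational(2247, 2), Pow(Mul(2, 18, Add(14, 18)), 2)))) = Add(343237, Mul(-1, Mul(Rational(2247, 2), Pow(Mul(2, 18, 32), 2)))) = Add(343237, Mul(-1, Mul(Rational(2247, 2), Pow(1152, 2)))) = Add(343237, Mul(-1, Mul(Rational(2247, 2), 1327104))) = Add(343237, Mul(-1, 1491001344)) = Add(343237, -1491001344) = -1490658107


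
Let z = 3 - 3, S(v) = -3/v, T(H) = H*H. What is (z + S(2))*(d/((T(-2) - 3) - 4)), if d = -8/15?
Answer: -4/15 ≈ -0.26667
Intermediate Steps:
T(H) = H²
d = -8/15 (d = -8*1/15 = -8/15 ≈ -0.53333)
z = 0
(z + S(2))*(d/((T(-2) - 3) - 4)) = (0 - 3/2)*(-8/(15*(((-2)² - 3) - 4))) = (0 - 3*½)*(-8/(15*((4 - 3) - 4))) = (0 - 3/2)*(-8/(15*(1 - 4))) = -(-4)/(5*(-3)) = -(-4)*(-1)/(5*3) = -3/2*8/45 = -4/15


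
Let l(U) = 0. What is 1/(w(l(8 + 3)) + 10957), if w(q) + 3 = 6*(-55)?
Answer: 1/10624 ≈ 9.4126e-5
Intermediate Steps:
w(q) = -333 (w(q) = -3 + 6*(-55) = -3 - 330 = -333)
1/(w(l(8 + 3)) + 10957) = 1/(-333 + 10957) = 1/10624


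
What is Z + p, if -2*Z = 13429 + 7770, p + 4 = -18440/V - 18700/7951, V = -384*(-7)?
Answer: -28352242231/2671536 ≈ -10613.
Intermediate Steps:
V = 2688
p = -35296399/2671536 (p = -4 + (-18440/2688 - 18700/7951) = -4 + (-18440*1/2688 - 18700*1/7951) = -4 + (-2305/336 - 18700/7951) = -4 - 24610255/2671536 = -35296399/2671536 ≈ -13.212)
Z = -21199/2 (Z = -(13429 + 7770)/2 = -1/2*21199 = -21199/2 ≈ -10600.)
Z + p = -21199/2 - 35296399/2671536 = -28352242231/2671536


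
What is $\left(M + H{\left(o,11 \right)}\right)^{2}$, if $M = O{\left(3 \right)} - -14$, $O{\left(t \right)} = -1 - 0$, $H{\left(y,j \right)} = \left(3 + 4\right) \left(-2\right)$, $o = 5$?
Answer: $1$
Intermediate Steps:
$H{\left(y,j \right)} = -14$ ($H{\left(y,j \right)} = 7 \left(-2\right) = -14$)
$O{\left(t \right)} = -1$ ($O{\left(t \right)} = -1 + 0 = -1$)
$M = 13$ ($M = -1 - -14 = -1 + 14 = 13$)
$\left(M + H{\left(o,11 \right)}\right)^{2} = \left(13 - 14\right)^{2} = \left(-1\right)^{2} = 1$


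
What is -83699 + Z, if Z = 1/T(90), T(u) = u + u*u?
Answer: -685494809/8190 ≈ -83699.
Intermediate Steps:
T(u) = u + u²
Z = 1/8190 (Z = 1/(90*(1 + 90)) = 1/(90*91) = 1/8190 ≈ 0.00012210)
-83699 + Z = -83699 + 1/8190 = -685494809/8190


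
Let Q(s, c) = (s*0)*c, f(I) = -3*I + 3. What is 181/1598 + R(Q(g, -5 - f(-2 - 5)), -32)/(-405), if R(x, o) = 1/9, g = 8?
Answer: 658147/5824710 ≈ 0.11299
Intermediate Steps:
f(I) = 3 - 3*I
Q(s, c) = 0 (Q(s, c) = 0*c = 0)
R(x, o) = ⅑
181/1598 + R(Q(g, -5 - f(-2 - 5)), -32)/(-405) = 181/1598 + (⅑)/(-405) = 181*(1/1598) + (⅑)*(-1/405) = 181/1598 - 1/3645 = 658147/5824710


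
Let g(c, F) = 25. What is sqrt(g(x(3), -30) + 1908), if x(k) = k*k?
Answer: sqrt(1933) ≈ 43.966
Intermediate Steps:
x(k) = k**2
sqrt(g(x(3), -30) + 1908) = sqrt(25 + 1908) = sqrt(1933)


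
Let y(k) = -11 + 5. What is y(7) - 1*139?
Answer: -145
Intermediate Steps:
y(k) = -6
y(7) - 1*139 = -6 - 1*139 = -6 - 139 = -145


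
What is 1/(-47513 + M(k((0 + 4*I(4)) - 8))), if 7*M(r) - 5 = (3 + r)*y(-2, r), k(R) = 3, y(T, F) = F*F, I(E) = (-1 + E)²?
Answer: -7/332532 ≈ -2.1051e-5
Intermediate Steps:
y(T, F) = F²
M(r) = 5/7 + r²*(3 + r)/7 (M(r) = 5/7 + ((3 + r)*r²)/7 = 5/7 + (r²*(3 + r))/7 = 5/7 + r²*(3 + r)/7)
1/(-47513 + M(k((0 + 4*I(4)) - 8))) = 1/(-47513 + (5/7 + (⅐)*3³ + (3/7)*3²)) = 1/(-47513 + (5/7 + (⅐)*27 + (3/7)*9)) = 1/(-47513 + (5/7 + 27/7 + 27/7)) = 1/(-47513 + 59/7) = 1/(-332532/7) = -7/332532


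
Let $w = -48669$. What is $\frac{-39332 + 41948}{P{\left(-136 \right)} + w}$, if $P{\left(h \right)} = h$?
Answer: $- \frac{2616}{48805} \approx -0.053601$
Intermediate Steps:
$\frac{-39332 + 41948}{P{\left(-136 \right)} + w} = \frac{-39332 + 41948}{-136 - 48669} = \frac{2616}{-48805} = 2616 \left(- \frac{1}{48805}\right) = - \frac{2616}{48805}$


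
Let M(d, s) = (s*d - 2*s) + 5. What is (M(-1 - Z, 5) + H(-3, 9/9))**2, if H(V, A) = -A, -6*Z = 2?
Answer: 784/9 ≈ 87.111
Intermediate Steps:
Z = -1/3 (Z = -1/6*2 = -1/3 ≈ -0.33333)
M(d, s) = 5 - 2*s + d*s (M(d, s) = (d*s - 2*s) + 5 = (-2*s + d*s) + 5 = 5 - 2*s + d*s)
(M(-1 - Z, 5) + H(-3, 9/9))**2 = ((5 - 2*5 + (-1 - 1*(-1/3))*5) - 9/9)**2 = ((5 - 10 + (-1 + 1/3)*5) - 9/9)**2 = ((5 - 10 - 2/3*5) - 1*1)**2 = ((5 - 10 - 10/3) - 1)**2 = (-25/3 - 1)**2 = (-28/3)**2 = 784/9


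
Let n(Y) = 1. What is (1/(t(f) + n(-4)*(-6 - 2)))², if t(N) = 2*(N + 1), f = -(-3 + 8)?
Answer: 1/256 ≈ 0.0039063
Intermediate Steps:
f = -5 (f = -1*5 = -5)
t(N) = 2 + 2*N (t(N) = 2*(1 + N) = 2 + 2*N)
(1/(t(f) + n(-4)*(-6 - 2)))² = (1/((2 + 2*(-5)) + 1*(-6 - 2)))² = (1/((2 - 10) + 1*(-8)))² = (1/(-8 - 8))² = (1/(-16))² = (-1/16)² = 1/256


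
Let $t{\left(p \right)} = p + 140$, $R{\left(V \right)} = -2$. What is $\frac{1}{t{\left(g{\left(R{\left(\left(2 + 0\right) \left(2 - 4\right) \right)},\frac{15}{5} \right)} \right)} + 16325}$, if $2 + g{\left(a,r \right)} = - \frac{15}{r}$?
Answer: $\frac{1}{16458} \approx 6.0761 \cdot 10^{-5}$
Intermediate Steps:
$g{\left(a,r \right)} = -2 - \frac{15}{r}$
$t{\left(p \right)} = 140 + p$
$\frac{1}{t{\left(g{\left(R{\left(\left(2 + 0\right) \left(2 - 4\right) \right)},\frac{15}{5} \right)} \right)} + 16325} = \frac{1}{\left(140 - \left(2 + \frac{15}{15 \cdot \frac{1}{5}}\right)\right) + 16325} = \frac{1}{\left(140 - \left(2 + \frac{15}{3}\right)\right) + 16325} = \frac{1}{\left(140 - 7\right) + 16325} = \frac{1}{133 + 16325} = \frac{1}{16458}$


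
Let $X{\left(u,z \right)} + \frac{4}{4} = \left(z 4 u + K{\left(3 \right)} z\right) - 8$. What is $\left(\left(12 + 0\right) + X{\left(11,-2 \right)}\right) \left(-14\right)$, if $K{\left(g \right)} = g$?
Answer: $1274$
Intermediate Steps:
$X{\left(u,z \right)} = -9 + 3 z + 4 u z$ ($X{\left(u,z \right)} = -1 - \left(8 - 3 z - z 4 u\right) = -1 - \left(8 - 3 z - 4 z u\right) = -1 - \left(8 - 3 z - 4 u z\right) = -1 + \left(-8 + 3 z + 4 u z\right) = -9 + 3 z + 4 u z$)
$\left(\left(12 + 0\right) + X{\left(11,-2 \right)}\right) \left(-14\right) = \left(\left(12 + 0\right) + \left(-9 + 3 \left(-2\right) + 4 \cdot 11 \left(-2\right)\right)\right) \left(-14\right) = \left(12 - 103\right) \left(-14\right) = \left(-91\right) \left(-14\right) = 1274$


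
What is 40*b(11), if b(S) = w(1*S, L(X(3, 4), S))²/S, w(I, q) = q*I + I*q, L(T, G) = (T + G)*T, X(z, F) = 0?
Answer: 0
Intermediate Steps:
L(T, G) = T*(G + T) (L(T, G) = (G + T)*T = T*(G + T))
w(I, q) = 2*I*q (w(I, q) = I*q + I*q = 2*I*q)
b(S) = 0 (b(S) = (2*(1*S)*(0*(S + 0)))²/S = (2*S*(0*S))²/S = (2*S*0)²/S = 0²/S = 0/S = 0)
40*b(11) = 40*0 = 0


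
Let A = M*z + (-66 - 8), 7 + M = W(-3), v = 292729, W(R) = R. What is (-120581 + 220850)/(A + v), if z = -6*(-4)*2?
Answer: 7713/22475 ≈ 0.34318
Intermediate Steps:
M = -10 (M = -7 - 3 = -10)
z = 48 (z = 24*2 = 48)
A = -554 (A = -10*48 + (-66 - 8) = -480 - 74 = -554)
(-120581 + 220850)/(A + v) = (-120581 + 220850)/(-554 + 292729) = 100269/292175 = 100269*(1/292175) = 7713/22475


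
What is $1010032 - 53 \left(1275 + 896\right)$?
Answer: $894969$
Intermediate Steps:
$1010032 - 53 \left(1275 + 896\right) = 1010032 - 115063 = 894969$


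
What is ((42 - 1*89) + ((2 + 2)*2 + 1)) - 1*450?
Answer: -488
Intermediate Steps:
((42 - 1*89) + ((2 + 2)*2 + 1)) - 1*450 = ((42 - 89) + (4*2 + 1)) - 450 = (-47 + (8 + 1)) - 450 = (-47 + 9) - 450 = -38 - 450 = -488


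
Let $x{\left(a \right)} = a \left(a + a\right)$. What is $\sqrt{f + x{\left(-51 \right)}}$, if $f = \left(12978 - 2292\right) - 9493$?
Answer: $\sqrt{6395} \approx 79.969$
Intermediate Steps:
$x{\left(a \right)} = 2 a^{2}$ ($x{\left(a \right)} = a 2 a = 2 a^{2}$)
$f = 1193$ ($f = 10686 - 9493 = 1193$)
$\sqrt{f + x{\left(-51 \right)}} = \sqrt{1193 + 2 \left(-51\right)^{2}} = \sqrt{1193 + 2 \cdot 2601} = \sqrt{1193 + 5202} = \sqrt{6395}$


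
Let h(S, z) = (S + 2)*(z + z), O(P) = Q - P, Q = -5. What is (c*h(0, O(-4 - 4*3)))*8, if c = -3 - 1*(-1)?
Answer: -704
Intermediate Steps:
O(P) = -5 - P
c = -2 (c = -3 + 1 = -2)
h(S, z) = 2*z*(2 + S) (h(S, z) = (2 + S)*(2*z) = 2*z*(2 + S))
(c*h(0, O(-4 - 4*3)))*8 = -4*(-5 - (-4 - 4*3))*(2 + 0)*8 = -4*(-5 - (-4 - 12))*2*8 = -4*(-5 - 1*(-16))*2*8 = -4*(-5 + 16)*2*8 = -4*11*2*8 = -2*44*8 = -88*8 = -704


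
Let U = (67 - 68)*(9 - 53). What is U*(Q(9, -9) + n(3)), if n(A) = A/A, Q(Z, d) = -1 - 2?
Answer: -88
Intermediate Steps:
Q(Z, d) = -3
n(A) = 1
U = 44 (U = -1*(-44) = 44)
U*(Q(9, -9) + n(3)) = 44*(-3 + 1) = 44*(-2) = -88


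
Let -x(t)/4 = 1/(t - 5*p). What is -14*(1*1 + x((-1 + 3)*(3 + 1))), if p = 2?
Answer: -42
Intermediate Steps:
x(t) = -4/(-10 + t) (x(t) = -4/(t - 5*2) = -4/(t - 10) = -4/(-10 + t))
-14*(1*1 + x((-1 + 3)*(3 + 1))) = -14*(1*1 - 4/(-10 + (-1 + 3)*(3 + 1))) = -14*(1 - 4/(-10 + 2*4)) = -14*(1 - 4/(-10 + 8)) = -14*(1 - 4/(-2)) = -14*(1 - 4*(-½)) = -14*(1 + 2) = -14*3 = -42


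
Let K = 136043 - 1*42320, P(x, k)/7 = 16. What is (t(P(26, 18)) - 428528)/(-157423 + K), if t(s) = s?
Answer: 107104/15925 ≈ 6.7255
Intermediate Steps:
P(x, k) = 112 (P(x, k) = 7*16 = 112)
K = 93723 (K = 136043 - 42320 = 93723)
(t(P(26, 18)) - 428528)/(-157423 + K) = (112 - 428528)/(-157423 + 93723) = -428416/(-63700) = -428416*(-1/63700) = 107104/15925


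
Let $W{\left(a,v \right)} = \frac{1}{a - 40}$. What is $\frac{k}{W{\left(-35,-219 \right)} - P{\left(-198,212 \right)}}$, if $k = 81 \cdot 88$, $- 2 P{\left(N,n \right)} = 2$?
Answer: $\frac{267300}{37} \approx 7224.3$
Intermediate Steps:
$W{\left(a,v \right)} = \frac{1}{-40 + a}$
$P{\left(N,n \right)} = -1$ ($P{\left(N,n \right)} = \left(- \frac{1}{2}\right) 2 = -1$)
$k = 7128$
$\frac{k}{W{\left(-35,-219 \right)} - P{\left(-198,212 \right)}} = \frac{7128}{\frac{1}{-40 - 35} - -1} = \frac{7128}{\frac{1}{-75} + 1} = \frac{7128}{- \frac{1}{75} + 1} = \frac{7128}{\frac{74}{75}} = 7128 \cdot \frac{75}{74} = \frac{267300}{37}$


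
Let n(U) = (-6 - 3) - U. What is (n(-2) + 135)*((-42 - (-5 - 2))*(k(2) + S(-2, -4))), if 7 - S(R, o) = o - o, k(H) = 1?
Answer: -35840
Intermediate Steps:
S(R, o) = 7 (S(R, o) = 7 - (o - o) = 7 - 1*0 = 7 + 0 = 7)
n(U) = -9 - U
(n(-2) + 135)*((-42 - (-5 - 2))*(k(2) + S(-2, -4))) = ((-9 - 1*(-2)) + 135)*((-42 - (-5 - 2))*(1 + 7)) = ((-9 + 2) + 135)*((-42 - 1*(-7))*8) = (-7 + 135)*((-42 + 7)*8) = 128*(-35*8) = 128*(-280) = -35840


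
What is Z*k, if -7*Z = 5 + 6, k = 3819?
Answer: -42009/7 ≈ -6001.3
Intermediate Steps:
Z = -11/7 (Z = -(5 + 6)/7 = -⅐*11 = -11/7 ≈ -1.5714)
Z*k = -11/7*3819 = -42009/7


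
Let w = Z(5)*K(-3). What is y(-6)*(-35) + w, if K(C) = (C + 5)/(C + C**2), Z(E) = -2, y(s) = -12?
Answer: 1258/3 ≈ 419.33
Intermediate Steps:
K(C) = (5 + C)/(C + C**2)
w = -2/3 (w = -2*(5 - 3)/((-3)*(1 - 3)) = -(-2)*2/(3*(-2)) = -(-2)*(-1)*2/(3*2) = -2*1/3 = -2/3 ≈ -0.66667)
y(-6)*(-35) + w = -12*(-35) - 2/3 = 420 - 2/3 = 1258/3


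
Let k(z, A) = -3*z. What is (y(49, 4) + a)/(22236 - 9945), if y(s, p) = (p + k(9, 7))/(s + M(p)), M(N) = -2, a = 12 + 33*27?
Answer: 42418/577677 ≈ 0.073429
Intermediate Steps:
a = 903 (a = 12 + 891 = 903)
y(s, p) = (-27 + p)/(-2 + s) (y(s, p) = (p - 3*9)/(s - 2) = (p - 27)/(-2 + s) = (-27 + p)/(-2 + s))
(y(49, 4) + a)/(22236 - 9945) = ((-27 + 4)/(-2 + 49) + 903)/(22236 - 9945) = (-23/47 + 903)/12291 = ((1/47)*(-23) + 903)*(1/12291) = (-23/47 + 903)*(1/12291) = (42418/47)*(1/12291) = 42418/577677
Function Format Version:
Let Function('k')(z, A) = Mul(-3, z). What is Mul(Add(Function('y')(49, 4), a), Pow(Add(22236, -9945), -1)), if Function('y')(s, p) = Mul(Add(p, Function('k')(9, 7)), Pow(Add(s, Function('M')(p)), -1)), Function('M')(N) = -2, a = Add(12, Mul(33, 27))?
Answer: Rational(42418, 577677) ≈ 0.073429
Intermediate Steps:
a = 903 (a = Add(12, 891) = 903)
Function('y')(s, p) = Mul(Pow(Add(-2, s), -1), Add(-27, p)) (Function('y')(s, p) = Mul(Add(p, Mul(-3, 9)), Pow(Add(s, -2), -1)) = Mul(Add(p, -27), Pow(Add(-2, s), -1)) = Mul(Add(-27, p), Pow(Add(-2, s), -1)) = Mul(Pow(Add(-2, s), -1), Add(-27, p)))
Mul(Add(Function('y')(49, 4), a), Pow(Add(22236, -9945), -1)) = Mul(Add(Mul(Pow(Add(-2, 49), -1), Add(-27, 4)), 903), Pow(Add(22236, -9945), -1)) = Mul(Add(Mul(Pow(47, -1), -23), 903), Pow(12291, -1)) = Mul(Add(Mul(Rational(1, 47), -23), 903), Rational(1, 12291)) = Mul(Add(Rational(-23, 47), 903), Rational(1, 12291)) = Mul(Rational(42418, 47), Rational(1, 12291)) = Rational(42418, 577677)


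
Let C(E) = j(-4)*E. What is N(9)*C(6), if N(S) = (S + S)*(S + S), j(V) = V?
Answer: -7776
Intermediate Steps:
N(S) = 4*S**2 (N(S) = (2*S)*(2*S) = 4*S**2)
C(E) = -4*E
N(9)*C(6) = (4*9**2)*(-4*6) = (4*81)*(-24) = 324*(-24) = -7776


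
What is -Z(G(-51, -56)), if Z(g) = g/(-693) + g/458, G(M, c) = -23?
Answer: 5405/317394 ≈ 0.017029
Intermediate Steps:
Z(g) = 235*g/317394 (Z(g) = g*(-1/693) + g*(1/458) = -g/693 + g/458 = 235*g/317394)
-Z(G(-51, -56)) = -235*(-23)/317394 = -1*(-5405/317394) = 5405/317394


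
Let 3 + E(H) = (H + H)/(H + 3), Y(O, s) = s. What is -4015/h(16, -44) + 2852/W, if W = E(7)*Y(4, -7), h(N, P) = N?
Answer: 415/112 ≈ 3.7054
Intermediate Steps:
E(H) = -3 + 2*H/(3 + H) (E(H) = -3 + (H + H)/(H + 3) = -3 + (2*H)/(3 + H) = -3 + 2*H/(3 + H))
W = 56/5 (W = ((-9 - 1*7)/(3 + 7))*(-7) = ((-9 - 7)/10)*(-7) = ((⅒)*(-16))*(-7) = -8/5*(-7) = 56/5 ≈ 11.200)
-4015/h(16, -44) + 2852/W = -4015/16 + 2852/(56/5) = -4015*1/16 + 2852*(5/56) = -4015/16 + 3565/14 = 415/112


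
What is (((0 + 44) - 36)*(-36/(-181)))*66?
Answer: 19008/181 ≈ 105.02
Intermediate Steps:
(((0 + 44) - 36)*(-36/(-181)))*66 = ((44 - 36)*(-36*(-1/181)))*66 = (8*(36/181))*66 = (288/181)*66 = 19008/181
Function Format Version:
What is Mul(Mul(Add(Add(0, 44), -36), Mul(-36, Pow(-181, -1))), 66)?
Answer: Rational(19008, 181) ≈ 105.02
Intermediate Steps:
Mul(Mul(Add(Add(0, 44), -36), Mul(-36, Pow(-181, -1))), 66) = Mul(Mul(Add(44, -36), Mul(-36, Rational(-1, 181))), 66) = Mul(Mul(8, Rational(36, 181)), 66) = Mul(Rational(288, 181), 66) = Rational(19008, 181)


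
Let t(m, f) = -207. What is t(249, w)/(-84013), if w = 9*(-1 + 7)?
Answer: 207/84013 ≈ 0.0024639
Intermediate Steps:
w = 54 (w = 9*6 = 54)
t(249, w)/(-84013) = -207/(-84013) = -207*(-1/84013) = 207/84013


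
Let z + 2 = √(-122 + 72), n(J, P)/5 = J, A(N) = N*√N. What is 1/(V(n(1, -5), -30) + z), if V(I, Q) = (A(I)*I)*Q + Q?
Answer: -1/(32 + 750*√5 - 5*I*√2) ≈ -0.00058511 - 2.4208e-6*I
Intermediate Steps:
A(N) = N^(3/2)
n(J, P) = 5*J
V(I, Q) = Q + Q*I^(5/2) (V(I, Q) = (I^(3/2)*I)*Q + Q = I^(5/2)*Q + Q = Q*I^(5/2) + Q = Q + Q*I^(5/2))
z = -2 + 5*I*√2 (z = -2 + √(-122 + 72) = -2 + √(-50) = -2 + 5*I*√2 ≈ -2.0 + 7.0711*I)
1/(V(n(1, -5), -30) + z) = 1/(-30*(1 + (5*1)^(5/2)) + (-2 + 5*I*√2)) = 1/(-30*(1 + 5^(5/2)) + (-2 + 5*I*√2)) = 1/(-30*(1 + 25*√5) + (-2 + 5*I*√2)) = 1/((-30 - 750*√5) + (-2 + 5*I*√2)) = 1/(-32 - 750*√5 + 5*I*√2)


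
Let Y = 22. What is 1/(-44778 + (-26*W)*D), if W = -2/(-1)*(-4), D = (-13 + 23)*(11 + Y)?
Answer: 1/23862 ≈ 4.1908e-5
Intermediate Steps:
D = 330 (D = (-13 + 23)*(11 + 22) = 10*33 = 330)
W = -8 (W = -2*(-1)*(-4) = 2*(-4) = -8)
1/(-44778 + (-26*W)*D) = 1/(-44778 - 26*(-8)*330) = 1/(-44778 + 208*330) = 1/(-44778 + 68640) = 1/23862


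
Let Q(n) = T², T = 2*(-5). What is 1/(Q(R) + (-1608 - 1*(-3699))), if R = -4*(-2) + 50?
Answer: 1/2191 ≈ 0.00045641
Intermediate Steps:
R = 58 (R = 8 + 50 = 58)
T = -10
Q(n) = 100 (Q(n) = (-10)² = 100)
1/(Q(R) + (-1608 - 1*(-3699))) = 1/(100 + (-1608 - 1*(-3699))) = 1/(100 + (-1608 + 3699)) = 1/(100 + 2091) = 1/2191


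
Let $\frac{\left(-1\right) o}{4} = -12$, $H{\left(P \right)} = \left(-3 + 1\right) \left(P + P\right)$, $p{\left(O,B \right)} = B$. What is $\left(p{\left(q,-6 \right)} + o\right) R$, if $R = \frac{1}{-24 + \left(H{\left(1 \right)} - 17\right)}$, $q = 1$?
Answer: $- \frac{14}{15} \approx -0.93333$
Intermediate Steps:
$H{\left(P \right)} = - 4 P$ ($H{\left(P \right)} = - 2 \cdot 2 P = - 4 P$)
$o = 48$ ($o = \left(-4\right) \left(-12\right) = 48$)
$R = - \frac{1}{45}$ ($R = \frac{1}{-24 - 21} = \frac{1}{-45} = - \frac{1}{45} \approx -0.022222$)
$\left(p{\left(q,-6 \right)} + o\right) R = \left(-6 + 48\right) \left(- \frac{1}{45}\right) = 42 \left(- \frac{1}{45}\right) = - \frac{14}{15}$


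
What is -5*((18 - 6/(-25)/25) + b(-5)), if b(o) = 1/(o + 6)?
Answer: -11881/125 ≈ -95.048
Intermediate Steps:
b(o) = 1/(6 + o)
-5*((18 - 6/(-25)/25) + b(-5)) = -5*((18 - 6/(-25)/25) + 1/(6 - 5)) = -5*((18 - 6*(-1/25)*(1/25)) + 1/1) = -5*((18 + (6/25)*(1/25)) + 1) = -5*((18 + 6/625) + 1) = -5*(11256/625 + 1) = -5*11881/625 = -11881/125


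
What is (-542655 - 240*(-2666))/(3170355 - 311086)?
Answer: 97185/2859269 ≈ 0.033989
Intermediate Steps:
(-542655 - 240*(-2666))/(3170355 - 311086) = (-542655 + 639840)/2859269 = 97185*(1/2859269) = 97185/2859269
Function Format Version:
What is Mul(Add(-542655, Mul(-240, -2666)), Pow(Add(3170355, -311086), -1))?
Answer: Rational(97185, 2859269) ≈ 0.033989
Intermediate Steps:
Mul(Add(-542655, Mul(-240, -2666)), Pow(Add(3170355, -311086), -1)) = Mul(Add(-542655, 639840), Pow(2859269, -1)) = Mul(97185, Rational(1, 2859269)) = Rational(97185, 2859269)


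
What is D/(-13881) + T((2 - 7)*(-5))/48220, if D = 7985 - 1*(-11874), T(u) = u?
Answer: -27350113/19124052 ≈ -1.4301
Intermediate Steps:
D = 19859 (D = 7985 + 11874 = 19859)
D/(-13881) + T((2 - 7)*(-5))/48220 = 19859/(-13881) + ((2 - 7)*(-5))/48220 = 19859*(-1/13881) - 5*(-5)*(1/48220) = -2837/1983 + 25*(1/48220) = -2837/1983 + 5/9644 = -27350113/19124052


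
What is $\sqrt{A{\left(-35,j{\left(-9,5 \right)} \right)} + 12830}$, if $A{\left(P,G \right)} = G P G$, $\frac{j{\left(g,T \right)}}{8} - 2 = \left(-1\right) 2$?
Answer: $\sqrt{12830} \approx 113.27$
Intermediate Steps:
$j{\left(g,T \right)} = 0$ ($j{\left(g,T \right)} = 16 + 8 \left(\left(-1\right) 2\right) = 16 + 8 \left(-2\right) = 16 - 16 = 0$)
$A{\left(P,G \right)} = P G^{2}$
$\sqrt{A{\left(-35,j{\left(-9,5 \right)} \right)} + 12830} = \sqrt{- 35 \cdot 0^{2} + 12830} = \sqrt{\left(-35\right) 0 + 12830} = \sqrt{0 + 12830} = \sqrt{12830}$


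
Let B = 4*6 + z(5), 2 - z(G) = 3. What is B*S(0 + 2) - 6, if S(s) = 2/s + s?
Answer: 63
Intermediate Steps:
z(G) = -1 (z(G) = 2 - 1*3 = 2 - 3 = -1)
S(s) = s + 2/s
B = 23 (B = 4*6 - 1 = 24 - 1 = 23)
B*S(0 + 2) - 6 = 23*((0 + 2) + 2/(0 + 2)) - 6 = 23*(2 + 2/2) - 6 = 23*(2 + 2*(1/2)) - 6 = 23*(2 + 1) - 6 = 23*3 - 6 = 69 - 6 = 63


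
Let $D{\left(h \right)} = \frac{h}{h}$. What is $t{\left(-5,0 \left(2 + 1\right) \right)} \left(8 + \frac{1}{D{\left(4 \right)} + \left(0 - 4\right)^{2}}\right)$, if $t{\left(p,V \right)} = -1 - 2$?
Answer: $- \frac{411}{17} \approx -24.176$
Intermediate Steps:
$t{\left(p,V \right)} = -3$
$D{\left(h \right)} = 1$
$t{\left(-5,0 \left(2 + 1\right) \right)} \left(8 + \frac{1}{D{\left(4 \right)} + \left(0 - 4\right)^{2}}\right) = - 3 \left(8 + \frac{1}{1 + \left(0 - 4\right)^{2}}\right) = - 3 \left(8 + \frac{1}{1 + \left(-4\right)^{2}}\right) = - 3 \left(8 + \frac{1}{1 + 16}\right) = - 3 \left(8 + \frac{1}{17}\right) = \left(-3\right) \frac{137}{17} = - \frac{411}{17}$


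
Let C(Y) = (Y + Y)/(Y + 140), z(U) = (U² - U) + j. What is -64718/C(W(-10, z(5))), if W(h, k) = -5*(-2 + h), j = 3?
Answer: -323590/3 ≈ -1.0786e+5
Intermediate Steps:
z(U) = 3 + U² - U (z(U) = (U² - U) + 3 = 3 + U² - U)
W(h, k) = 10 - 5*h
C(Y) = 2*Y/(140 + Y) (C(Y) = (2*Y)/(140 + Y) = 2*Y/(140 + Y))
-64718/C(W(-10, z(5))) = -64718*(140 + (10 - 5*(-10)))/(2*(10 - 5*(-10))) = -64718*(140 + (10 + 50))/(2*(10 + 50)) = -64718/(2*60/(140 + 60)) = -64718/(2*60/200) = -64718/(2*60*(1/200)) = -64718/⅗ = -64718*5/3 = -323590/3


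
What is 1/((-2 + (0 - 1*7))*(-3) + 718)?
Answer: 1/745 ≈ 0.0013423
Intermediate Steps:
1/((-2 + (0 - 1*7))*(-3) + 718) = 1/((-2 + (0 - 7))*(-3) + 718) = 1/((-2 - 7)*(-3) + 718) = 1/(-9*(-3) + 718) = 1/(27 + 718) = 1/745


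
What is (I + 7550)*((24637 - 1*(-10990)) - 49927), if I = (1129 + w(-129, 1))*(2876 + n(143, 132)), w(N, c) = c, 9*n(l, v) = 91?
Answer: -420701710000/9 ≈ -4.6745e+10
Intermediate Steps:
n(l, v) = 91/9 (n(l, v) = (⅑)*91 = 91/9)
I = 29351750/9 (I = (1129 + 1)*(2876 + 91/9) = 1130*(25975/9) = 29351750/9 ≈ 3.2613e+6)
(I + 7550)*((24637 - 1*(-10990)) - 49927) = (29351750/9 + 7550)*((24637 - 1*(-10990)) - 49927) = 29419700*((24637 + 10990) - 49927)/9 = 29419700*(35627 - 49927)/9 = (29419700/9)*(-14300) = -420701710000/9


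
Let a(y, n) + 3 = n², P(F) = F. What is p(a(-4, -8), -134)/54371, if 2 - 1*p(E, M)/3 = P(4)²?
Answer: -42/54371 ≈ -0.00077247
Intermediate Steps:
a(y, n) = -3 + n²
p(E, M) = -42 (p(E, M) = 6 - 3*4² = 6 - 3*16 = 6 - 48 = -42)
p(a(-4, -8), -134)/54371 = -42/54371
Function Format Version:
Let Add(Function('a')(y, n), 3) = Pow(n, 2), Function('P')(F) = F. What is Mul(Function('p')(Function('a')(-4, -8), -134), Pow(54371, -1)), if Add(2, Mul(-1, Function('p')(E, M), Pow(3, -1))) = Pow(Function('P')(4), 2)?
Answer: Rational(-42, 54371) ≈ -0.00077247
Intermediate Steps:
Function('a')(y, n) = Add(-3, Pow(n, 2))
Function('p')(E, M) = -42 (Function('p')(E, M) = Add(6, Mul(-3, Pow(4, 2))) = Add(6, Mul(-3, 16)) = Add(6, -48) = -42)
Mul(Function('p')(Function('a')(-4, -8), -134), Pow(54371, -1)) = Mul(-42, Pow(54371, -1)) = Mul(-42, Rational(1, 54371)) = Rational(-42, 54371)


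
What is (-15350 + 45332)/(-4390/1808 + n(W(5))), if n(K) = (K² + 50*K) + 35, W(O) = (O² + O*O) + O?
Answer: 9034576/1750015 ≈ 5.1626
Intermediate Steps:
W(O) = O + 2*O² (W(O) = (O² + O²) + O = 2*O² + O = O + 2*O²)
n(K) = 35 + K² + 50*K
(-15350 + 45332)/(-4390/1808 + n(W(5))) = (-15350 + 45332)/(-4390/1808 + (35 + (5*(1 + 2*5))² + 50*(5*(1 + 2*5)))) = 29982/(-4390*1/1808 + (35 + (5*(1 + 10))² + 50*(5*(1 + 10)))) = 29982/(-2195/904 + (35 + (5*11)² + 50*(5*11))) = 29982/(-2195/904 + (35 + 55² + 50*55)) = 29982/(-2195/904 + (35 + 3025 + 2750)) = 29982/(-2195/904 + 5810) = 29982/(5250045/904) = 29982*(904/5250045) = 9034576/1750015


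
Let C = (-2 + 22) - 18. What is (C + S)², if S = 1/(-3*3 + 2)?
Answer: 169/49 ≈ 3.4490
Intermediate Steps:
S = -⅐ (S = 1/(-9 + 2) = 1/(-7) = -⅐ ≈ -0.14286)
C = 2 (C = 20 - 18 = 2)
(C + S)² = (2 - ⅐)² = (13/7)² = 169/49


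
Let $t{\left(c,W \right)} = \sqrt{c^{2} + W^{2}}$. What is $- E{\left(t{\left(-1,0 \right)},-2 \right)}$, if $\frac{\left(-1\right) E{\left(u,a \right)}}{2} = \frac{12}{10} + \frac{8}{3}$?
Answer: $\frac{116}{15} \approx 7.7333$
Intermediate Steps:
$t{\left(c,W \right)} = \sqrt{W^{2} + c^{2}}$
$E{\left(u,a \right)} = - \frac{116}{15}$ ($E{\left(u,a \right)} = - 2 \left(\frac{12}{10} + \frac{8}{3}\right) = - 2 \left(12 \cdot \frac{1}{10} + 8 \cdot \frac{1}{3}\right) = - 2 \left(\frac{6}{5} + \frac{8}{3}\right) = \left(-2\right) \frac{58}{15} = - \frac{116}{15}$)
$- E{\left(t{\left(-1,0 \right)},-2 \right)} = \left(-1\right) \left(- \frac{116}{15}\right) = \frac{116}{15}$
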